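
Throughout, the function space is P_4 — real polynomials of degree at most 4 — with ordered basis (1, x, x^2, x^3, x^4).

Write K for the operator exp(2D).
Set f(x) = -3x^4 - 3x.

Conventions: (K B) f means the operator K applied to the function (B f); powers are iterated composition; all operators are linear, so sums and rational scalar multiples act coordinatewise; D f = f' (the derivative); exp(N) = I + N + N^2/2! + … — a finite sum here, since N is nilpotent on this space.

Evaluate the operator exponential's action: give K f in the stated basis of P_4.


the result is g(x) = -3x^4 - 24x^3 - 72x^2 - 99x - 54

order-1 term: -24x^3 - 6
order-2 term: -72x^2
order-3 term: -96x
order-4 term: -48
the series for exp(2D) f terminates at order 4
exp(2D) f = -3x^4 - 24x^3 - 72x^2 - 99x - 54


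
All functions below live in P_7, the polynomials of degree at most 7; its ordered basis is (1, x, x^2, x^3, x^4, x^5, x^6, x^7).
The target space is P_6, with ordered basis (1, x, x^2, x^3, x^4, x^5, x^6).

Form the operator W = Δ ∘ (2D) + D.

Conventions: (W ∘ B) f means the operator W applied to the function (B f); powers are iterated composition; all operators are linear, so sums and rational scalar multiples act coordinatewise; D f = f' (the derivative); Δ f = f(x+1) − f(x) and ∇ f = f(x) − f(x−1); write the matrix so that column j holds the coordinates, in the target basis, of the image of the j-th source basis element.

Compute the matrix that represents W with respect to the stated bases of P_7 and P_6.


image of 1: 0
image of x: 1
image of x^2: 2x + 4
image of x^3: 3x^2 + 12x + 6
image of x^4: 4x^3 + 24x^2 + 24x + 8
image of x^5: 5x^4 + 40x^3 + 60x^2 + 40x + 10
image of x^6: 6x^5 + 60x^4 + 120x^3 + 120x^2 + 60x + 12
image of x^7: 7x^6 + 84x^5 + 210x^4 + 280x^3 + 210x^2 + 84x + 14
each image's coordinates form column j of the matrix

the matrix is [[0, 1, 4, 6, 8, 10, 12, 14]; [0, 0, 2, 12, 24, 40, 60, 84]; [0, 0, 0, 3, 24, 60, 120, 210]; [0, 0, 0, 0, 4, 40, 120, 280]; [0, 0, 0, 0, 0, 5, 60, 210]; [0, 0, 0, 0, 0, 0, 6, 84]; [0, 0, 0, 0, 0, 0, 0, 7]] (rows listed top to bottom)


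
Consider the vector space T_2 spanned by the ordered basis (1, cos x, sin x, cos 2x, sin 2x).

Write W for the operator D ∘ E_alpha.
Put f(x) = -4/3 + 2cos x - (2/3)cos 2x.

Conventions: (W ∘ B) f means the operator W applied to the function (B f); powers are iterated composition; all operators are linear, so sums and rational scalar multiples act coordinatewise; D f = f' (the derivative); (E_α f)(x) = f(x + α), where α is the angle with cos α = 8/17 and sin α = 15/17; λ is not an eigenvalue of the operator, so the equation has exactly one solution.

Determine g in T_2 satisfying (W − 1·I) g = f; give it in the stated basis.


g(x) = 4/3 - cos x + (1/4)sin x + (1538/7215)cos 2x + (644/7215)sin 2x

write g with unknown coordinates in the stated basis and equate coefficients in (W − 1·I) g = f
solving from the highest basis element down gives g = 4/3 - cos x + (1/4)sin x + (1538/7215)cos 2x + (644/7215)sin 2x
check: W g = cos x + (1/4)sin x - (3272/7215)cos 2x + (644/7215)sin 2x
so W g − 1·g = -4/3 + 2cos x - (2/3)cos 2x = f ✓


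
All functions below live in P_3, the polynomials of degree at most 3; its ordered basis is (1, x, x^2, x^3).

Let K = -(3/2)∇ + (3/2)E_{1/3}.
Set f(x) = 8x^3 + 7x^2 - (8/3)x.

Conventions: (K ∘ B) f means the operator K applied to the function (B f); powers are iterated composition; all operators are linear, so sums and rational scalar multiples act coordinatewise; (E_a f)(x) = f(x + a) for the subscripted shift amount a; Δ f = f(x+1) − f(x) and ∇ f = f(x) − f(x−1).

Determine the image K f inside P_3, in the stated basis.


∇ f = 24x^2 - 10x - 5/3
(-(3/2)∇) f = -36x^2 + 15x + 5/2
E_{1/3} f = 8x^3 + 15x^2 + (14/3)x + 5/27
((3/2)E_{1/3}) f = 12x^3 + (45/2)x^2 + 7x + 5/18
(-(3/2)∇ + (3/2)E_{1/3}) f = 12x^3 - (27/2)x^2 + 22x + 25/9

the result is g(x) = 12x^3 - (27/2)x^2 + 22x + 25/9


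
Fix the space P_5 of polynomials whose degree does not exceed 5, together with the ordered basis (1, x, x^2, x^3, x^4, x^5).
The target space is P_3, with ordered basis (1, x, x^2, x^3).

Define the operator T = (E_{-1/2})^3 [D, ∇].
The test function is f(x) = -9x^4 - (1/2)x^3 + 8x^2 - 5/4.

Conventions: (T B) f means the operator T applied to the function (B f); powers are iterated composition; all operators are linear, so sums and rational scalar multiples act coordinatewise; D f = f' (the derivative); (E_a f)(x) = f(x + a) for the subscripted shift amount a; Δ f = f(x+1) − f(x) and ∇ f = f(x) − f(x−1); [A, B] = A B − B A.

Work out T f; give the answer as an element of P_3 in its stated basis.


∇ f = -36x^3 + (105/2)x^2 - (37/2)x + 1/2
D ∇ f = -108x^2 + 105x - 37/2
D f = -36x^3 - (3/2)x^2 + 16x
∇ D f = -108x^2 + 105x - 37/2
[D, ∇] f = 0
E_{-1/2} [D, ∇] f = 0
E_{-1/2} E_{-1/2} [D, ∇] f = 0
E_{-1/2} E_{-1/2} E_{-1/2} [D, ∇] f = 0

the image equals g(x) = 0


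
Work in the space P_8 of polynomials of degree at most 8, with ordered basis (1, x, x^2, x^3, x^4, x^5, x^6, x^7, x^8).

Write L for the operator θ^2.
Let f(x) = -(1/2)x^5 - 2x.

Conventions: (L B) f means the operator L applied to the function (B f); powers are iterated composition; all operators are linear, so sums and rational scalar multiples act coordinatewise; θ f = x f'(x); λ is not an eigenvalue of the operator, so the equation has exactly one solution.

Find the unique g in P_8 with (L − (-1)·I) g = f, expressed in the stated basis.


the result is g(x) = -(1/52)x^5 - x

write g with unknown coordinates in the stated basis and equate coefficients in (L − (-1)·I) g = f
solving from the highest basis element down gives g = -(1/52)x^5 - x
check: L g = -(25/52)x^5 - x
so L g − (-1)·g = -(1/2)x^5 - 2x = f ✓


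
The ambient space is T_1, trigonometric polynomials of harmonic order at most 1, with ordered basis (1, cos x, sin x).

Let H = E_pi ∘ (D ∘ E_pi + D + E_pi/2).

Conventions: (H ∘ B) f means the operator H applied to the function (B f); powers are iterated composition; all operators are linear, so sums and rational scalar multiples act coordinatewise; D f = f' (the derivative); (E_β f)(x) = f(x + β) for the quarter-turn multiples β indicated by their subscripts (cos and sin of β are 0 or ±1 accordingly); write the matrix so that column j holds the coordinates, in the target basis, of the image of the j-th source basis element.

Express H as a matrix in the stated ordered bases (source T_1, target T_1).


the matrix is [[1, 0, 0]; [0, 0, -1]; [0, 1, 0]] (rows listed top to bottom)

image of 1: 1
image of cos x: sin x
image of sin x: -cos x
each image's coordinates form column j of the matrix


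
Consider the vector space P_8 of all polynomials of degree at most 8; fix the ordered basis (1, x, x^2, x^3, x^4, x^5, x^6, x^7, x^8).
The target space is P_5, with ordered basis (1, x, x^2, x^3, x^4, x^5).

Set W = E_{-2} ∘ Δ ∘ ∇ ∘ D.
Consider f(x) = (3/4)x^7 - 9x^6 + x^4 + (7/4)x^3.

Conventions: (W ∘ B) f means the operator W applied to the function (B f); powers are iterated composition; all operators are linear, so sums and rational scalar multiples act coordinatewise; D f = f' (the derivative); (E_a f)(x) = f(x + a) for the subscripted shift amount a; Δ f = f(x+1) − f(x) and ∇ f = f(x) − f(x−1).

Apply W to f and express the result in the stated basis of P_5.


the image equals g(x) = (315/2)x^4 - 2340x^3 + (20835/2)x^2 - 19146x + 12843

D f = (21/4)x^6 - 54x^5 + 4x^3 + (21/4)x^2
∇ D f = (63/2)x^5 - (1395/4)x^4 + 645x^3 - (2427/4)x^2 + 300x - 121/2
Δ ∇ D f = (315/2)x^4 - 1080x^3 + (315/2)x^2 - 516x + 21
E_{-2} Δ ∇ D f = (315/2)x^4 - 2340x^3 + (20835/2)x^2 - 19146x + 12843


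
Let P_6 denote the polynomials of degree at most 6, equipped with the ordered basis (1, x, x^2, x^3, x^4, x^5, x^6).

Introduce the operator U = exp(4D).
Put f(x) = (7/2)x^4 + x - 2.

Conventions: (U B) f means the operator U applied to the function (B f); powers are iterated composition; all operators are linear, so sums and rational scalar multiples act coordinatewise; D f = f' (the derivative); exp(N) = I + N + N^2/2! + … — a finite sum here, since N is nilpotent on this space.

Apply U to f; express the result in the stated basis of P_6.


the result is g(x) = (7/2)x^4 + 56x^3 + 336x^2 + 897x + 898

order-1 term: 56x^3 + 4
order-2 term: 336x^2
order-3 term: 896x
order-4 term: 896
the series for exp(4D) f terminates at order 4
exp(4D) f = (7/2)x^4 + 56x^3 + 336x^2 + 897x + 898


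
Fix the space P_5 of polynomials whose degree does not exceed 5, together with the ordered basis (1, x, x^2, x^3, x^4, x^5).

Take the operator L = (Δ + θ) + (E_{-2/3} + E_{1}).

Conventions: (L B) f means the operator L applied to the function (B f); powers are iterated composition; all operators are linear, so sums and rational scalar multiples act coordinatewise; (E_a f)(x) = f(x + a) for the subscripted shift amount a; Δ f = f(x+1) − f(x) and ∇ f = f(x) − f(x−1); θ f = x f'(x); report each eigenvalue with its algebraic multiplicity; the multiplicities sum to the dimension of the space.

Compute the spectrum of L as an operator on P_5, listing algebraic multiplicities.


λ = 2 (multiplicity 1), λ = 3 (multiplicity 1), λ = 4 (multiplicity 1), λ = 5 (multiplicity 1), λ = 6 (multiplicity 1), λ = 7 (multiplicity 1)

image of 1: 2
image of x: 3x + 4/3
image of x^2: 4x^2 + (8/3)x + 22/9
image of x^3: 5x^3 + 4x^2 + (22/3)x + 46/27
image of x^4: 6x^4 + (16/3)x^3 + (44/3)x^2 + (184/27)x + 178/81
image of x^5: 7x^5 + (20/3)x^4 + (220/9)x^3 + (460/27)x^2 + (890/81)x + 454/243
the matrix is upper triangular; its diagonal is (2, 3, 4, 5, 6, 7)
for a triangular matrix the eigenvalues are the diagonal entries, with algebraic multiplicity their repetition count


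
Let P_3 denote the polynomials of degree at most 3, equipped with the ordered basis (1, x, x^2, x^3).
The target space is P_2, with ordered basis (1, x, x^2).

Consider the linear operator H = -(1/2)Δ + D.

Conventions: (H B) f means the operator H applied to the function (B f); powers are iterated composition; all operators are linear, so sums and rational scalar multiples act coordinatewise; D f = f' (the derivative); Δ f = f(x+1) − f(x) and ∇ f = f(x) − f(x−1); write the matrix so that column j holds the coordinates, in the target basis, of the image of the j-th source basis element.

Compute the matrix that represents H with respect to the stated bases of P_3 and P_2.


the matrix is [[0, 1/2, -1/2, -1/2]; [0, 0, 1, -3/2]; [0, 0, 0, 3/2]] (rows listed top to bottom)

image of 1: 0
image of x: 1/2
image of x^2: x - 1/2
image of x^3: (3/2)x^2 - (3/2)x - 1/2
each image's coordinates form column j of the matrix


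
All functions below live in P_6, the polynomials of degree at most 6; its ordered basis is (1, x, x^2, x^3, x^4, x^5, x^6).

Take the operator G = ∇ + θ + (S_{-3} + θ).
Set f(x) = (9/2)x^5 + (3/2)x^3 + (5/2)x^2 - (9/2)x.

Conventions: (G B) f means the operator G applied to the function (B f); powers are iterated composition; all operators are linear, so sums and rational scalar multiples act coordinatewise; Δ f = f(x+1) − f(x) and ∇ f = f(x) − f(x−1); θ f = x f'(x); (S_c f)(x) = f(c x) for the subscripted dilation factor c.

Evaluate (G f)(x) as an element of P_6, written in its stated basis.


∇ f = (45/2)x^4 - 45x^3 + (99/2)x^2 - 22x - 1
θ f = (45/2)x^5 + (9/2)x^3 + 5x^2 - (9/2)x
S_{-3} f = -(2187/2)x^5 - (81/2)x^3 + (45/2)x^2 + (27/2)x
θ f = (45/2)x^5 + (9/2)x^3 + 5x^2 - (9/2)x
(S_{-3} + θ) f = -1071x^5 - 36x^3 + (55/2)x^2 + 9x
(∇ + θ + (S_{-3} + θ)) f = -(2097/2)x^5 + (45/2)x^4 - (153/2)x^3 + 82x^2 - (35/2)x - 1

the result is g(x) = -(2097/2)x^5 + (45/2)x^4 - (153/2)x^3 + 82x^2 - (35/2)x - 1


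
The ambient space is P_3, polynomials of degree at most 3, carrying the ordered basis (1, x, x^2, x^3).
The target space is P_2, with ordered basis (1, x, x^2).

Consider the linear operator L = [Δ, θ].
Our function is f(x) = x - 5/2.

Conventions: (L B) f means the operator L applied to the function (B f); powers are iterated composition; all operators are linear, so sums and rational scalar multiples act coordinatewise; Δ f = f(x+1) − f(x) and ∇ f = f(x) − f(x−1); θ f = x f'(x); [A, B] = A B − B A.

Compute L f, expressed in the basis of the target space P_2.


the image equals g(x) = 1

θ f = x
Δ θ f = 1
Δ f = 1
θ Δ f = 0
[Δ, θ] f = 1


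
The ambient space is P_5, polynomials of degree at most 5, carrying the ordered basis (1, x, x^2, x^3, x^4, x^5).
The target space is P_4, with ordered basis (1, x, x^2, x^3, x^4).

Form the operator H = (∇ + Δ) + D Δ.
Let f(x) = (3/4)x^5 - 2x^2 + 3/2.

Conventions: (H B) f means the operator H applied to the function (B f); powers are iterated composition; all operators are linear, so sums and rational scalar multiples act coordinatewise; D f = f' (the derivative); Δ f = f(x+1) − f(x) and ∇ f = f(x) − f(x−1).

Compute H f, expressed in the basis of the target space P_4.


g(x) = (15/2)x^4 + 15x^3 + (75/2)x^2 + 7x + 5/4

∇ f = (15/4)x^4 - (15/2)x^3 + (15/2)x^2 - (31/4)x + 11/4
Δ f = (15/4)x^4 + (15/2)x^3 + (15/2)x^2 - (1/4)x - 5/4
(∇ + Δ) f = (15/2)x^4 + 15x^2 - 8x + 3/2
Δ f = (15/4)x^4 + (15/2)x^3 + (15/2)x^2 - (1/4)x - 5/4
D Δ f = 15x^3 + (45/2)x^2 + 15x - 1/4
((∇ + Δ) + D Δ) f = (15/2)x^4 + 15x^3 + (75/2)x^2 + 7x + 5/4


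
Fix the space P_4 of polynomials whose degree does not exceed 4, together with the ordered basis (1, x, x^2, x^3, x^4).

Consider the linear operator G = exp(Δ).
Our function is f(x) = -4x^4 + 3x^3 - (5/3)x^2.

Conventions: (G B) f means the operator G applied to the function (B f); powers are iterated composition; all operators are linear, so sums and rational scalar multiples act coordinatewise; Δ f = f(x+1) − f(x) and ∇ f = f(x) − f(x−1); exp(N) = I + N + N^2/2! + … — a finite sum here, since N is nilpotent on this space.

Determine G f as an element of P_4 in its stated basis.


order-1 term: -16x^3 - 15x^2 - (31/3)x - 8/3
order-2 term: -24x^2 - 39x - 62/3
order-3 term: -16x - 21
order-4 term: -4
the series for exp(Δ) f terminates at order 4
exp(Δ) f = -4x^4 - 13x^3 - (122/3)x^2 - (196/3)x - 145/3

g(x) = -4x^4 - 13x^3 - (122/3)x^2 - (196/3)x - 145/3


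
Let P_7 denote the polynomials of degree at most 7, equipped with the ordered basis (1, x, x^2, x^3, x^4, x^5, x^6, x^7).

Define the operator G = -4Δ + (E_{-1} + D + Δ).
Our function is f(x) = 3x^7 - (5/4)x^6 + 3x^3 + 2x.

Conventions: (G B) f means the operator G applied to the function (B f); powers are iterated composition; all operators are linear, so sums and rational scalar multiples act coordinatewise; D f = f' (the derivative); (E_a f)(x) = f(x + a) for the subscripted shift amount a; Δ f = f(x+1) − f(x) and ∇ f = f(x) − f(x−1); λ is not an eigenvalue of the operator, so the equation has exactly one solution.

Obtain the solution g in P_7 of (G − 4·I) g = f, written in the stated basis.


the image equals g(x) = -x^7 + (89/12)x^6 - (61/2)x^5 + 125x^4 - (4249/9)x^3 + (7661/6)x^2 - (20068/9)x + 105935/54

write g with unknown coordinates in the stated basis and equate coefficients in (G − 4·I) g = f
solving from the highest basis element down gives g = -x^7 + (89/12)x^6 - (61/2)x^5 + 125x^4 - (4249/9)x^3 + (7661/6)x^2 - (20068/9)x + 105935/54
check: G g = -x^7 + (341/12)x^6 - 122x^5 + 500x^4 - (16969/9)x^3 + (15322/3)x^2 - (80254/9)x + 211870/27
so G g − 4·g = 3x^7 - (5/4)x^6 + 3x^3 + 2x = f ✓


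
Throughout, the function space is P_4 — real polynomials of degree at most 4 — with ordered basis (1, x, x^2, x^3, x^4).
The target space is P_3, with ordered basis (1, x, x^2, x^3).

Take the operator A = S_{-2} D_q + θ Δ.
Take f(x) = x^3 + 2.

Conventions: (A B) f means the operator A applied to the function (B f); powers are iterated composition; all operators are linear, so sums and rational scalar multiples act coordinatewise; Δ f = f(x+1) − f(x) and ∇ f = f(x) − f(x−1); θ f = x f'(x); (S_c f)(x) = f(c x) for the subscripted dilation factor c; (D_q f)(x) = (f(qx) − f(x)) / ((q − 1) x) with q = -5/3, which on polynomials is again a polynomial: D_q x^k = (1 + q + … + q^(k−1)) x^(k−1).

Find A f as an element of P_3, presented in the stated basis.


D_q f = (19/9)x^2
S_{-2} D_q f = (76/9)x^2
Δ f = 3x^2 + 3x + 1
θ Δ f = 6x^2 + 3x
(S_{-2} D_q + θ Δ) f = (130/9)x^2 + 3x

the image equals g(x) = (130/9)x^2 + 3x


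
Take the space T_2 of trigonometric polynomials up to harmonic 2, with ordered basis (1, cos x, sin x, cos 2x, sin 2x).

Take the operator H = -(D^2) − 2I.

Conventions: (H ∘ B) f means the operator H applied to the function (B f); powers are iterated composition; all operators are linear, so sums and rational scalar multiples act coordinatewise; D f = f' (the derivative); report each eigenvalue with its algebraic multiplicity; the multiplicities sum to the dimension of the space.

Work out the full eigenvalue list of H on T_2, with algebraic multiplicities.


λ = -2 (multiplicity 1), λ = -1 (multiplicity 2), λ = 2 (multiplicity 2)

image of 1: -2
image of cos x: -cos x
image of sin x: -sin x
image of cos 2x: 2cos 2x
image of sin 2x: 2sin 2x
the matrix is diagonal; its diagonal is (-2, -1, -1, 2, 2)
for a triangular matrix the eigenvalues are the diagonal entries, with algebraic multiplicity their repetition count


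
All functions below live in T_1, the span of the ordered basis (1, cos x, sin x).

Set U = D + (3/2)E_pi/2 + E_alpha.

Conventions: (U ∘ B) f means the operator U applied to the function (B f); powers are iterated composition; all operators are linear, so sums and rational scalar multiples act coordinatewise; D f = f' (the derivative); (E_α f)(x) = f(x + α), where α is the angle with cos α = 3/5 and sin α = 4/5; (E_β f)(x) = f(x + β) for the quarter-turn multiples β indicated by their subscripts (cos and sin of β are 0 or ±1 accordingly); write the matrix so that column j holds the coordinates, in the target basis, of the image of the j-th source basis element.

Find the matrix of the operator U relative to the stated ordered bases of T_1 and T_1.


the matrix is [[5/2, 0, 0]; [0, 3/5, 33/10]; [0, -33/10, 3/5]] (rows listed top to bottom)

image of 1: 5/2
image of cos x: (3/5)cos x - (33/10)sin x
image of sin x: (33/10)cos x + (3/5)sin x
each image's coordinates form column j of the matrix


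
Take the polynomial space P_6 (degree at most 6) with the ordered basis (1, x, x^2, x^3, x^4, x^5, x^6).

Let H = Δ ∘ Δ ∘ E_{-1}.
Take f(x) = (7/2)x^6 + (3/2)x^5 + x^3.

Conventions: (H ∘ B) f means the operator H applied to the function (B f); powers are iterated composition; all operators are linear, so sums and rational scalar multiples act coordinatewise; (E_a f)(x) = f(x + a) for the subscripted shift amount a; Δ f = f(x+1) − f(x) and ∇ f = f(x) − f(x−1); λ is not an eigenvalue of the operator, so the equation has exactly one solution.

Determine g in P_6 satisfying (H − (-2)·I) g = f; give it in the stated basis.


the result is g(x) = (7/4)x^6 + (3/4)x^5 - (105/4)x^4 - 7x^3 + (525/4)x^2 + (69/4)x - 427/4

write g with unknown coordinates in the stated basis and equate coefficients in (H − (-2)·I) g = f
solving from the highest basis element down gives g = (7/4)x^6 + (3/4)x^5 - (105/4)x^4 - 7x^3 + (525/4)x^2 + (69/4)x - 427/4
check: H g = (105/2)x^4 + 15x^3 - (525/2)x^2 - (69/2)x + 427/2
so H g − (-2)·g = (7/2)x^6 + (3/2)x^5 + x^3 = f ✓


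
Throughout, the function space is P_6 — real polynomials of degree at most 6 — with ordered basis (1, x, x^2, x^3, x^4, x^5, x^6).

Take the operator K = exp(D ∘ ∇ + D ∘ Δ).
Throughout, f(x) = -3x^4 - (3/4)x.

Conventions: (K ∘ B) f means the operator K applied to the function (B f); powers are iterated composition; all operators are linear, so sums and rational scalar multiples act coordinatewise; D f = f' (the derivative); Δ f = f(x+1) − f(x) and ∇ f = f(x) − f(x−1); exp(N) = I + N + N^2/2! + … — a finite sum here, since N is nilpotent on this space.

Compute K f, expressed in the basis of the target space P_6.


order-1 term: -72x^2 - 24
order-2 term: -144
the series for exp(D ∘ ∇ + D ∘ Δ) f terminates at order 2
exp(D ∘ ∇ + D ∘ Δ) f = -3x^4 - 72x^2 - (3/4)x - 168

g(x) = -3x^4 - 72x^2 - (3/4)x - 168


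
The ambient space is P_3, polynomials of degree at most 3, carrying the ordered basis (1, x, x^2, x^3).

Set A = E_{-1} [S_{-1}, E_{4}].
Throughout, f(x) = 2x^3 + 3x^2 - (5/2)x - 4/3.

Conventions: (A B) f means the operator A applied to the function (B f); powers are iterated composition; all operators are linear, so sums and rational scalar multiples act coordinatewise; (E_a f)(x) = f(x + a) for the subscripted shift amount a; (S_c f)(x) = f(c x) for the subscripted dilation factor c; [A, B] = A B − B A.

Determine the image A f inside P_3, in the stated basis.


g(x) = 48x^2 - 144x + 332

E_{4} f = 2x^3 + 27x^2 + (235/2)x + 494/3
S_{-1} E_{4} f = -2x^3 + 27x^2 - (235/2)x + 494/3
S_{-1} f = -2x^3 + 3x^2 + (5/2)x - 4/3
E_{4} S_{-1} f = -2x^3 - 21x^2 - (139/2)x - 214/3
[S_{-1}, E_{4}] f = 48x^2 - 48x + 236
E_{-1} [S_{-1}, E_{4}] f = 48x^2 - 144x + 332


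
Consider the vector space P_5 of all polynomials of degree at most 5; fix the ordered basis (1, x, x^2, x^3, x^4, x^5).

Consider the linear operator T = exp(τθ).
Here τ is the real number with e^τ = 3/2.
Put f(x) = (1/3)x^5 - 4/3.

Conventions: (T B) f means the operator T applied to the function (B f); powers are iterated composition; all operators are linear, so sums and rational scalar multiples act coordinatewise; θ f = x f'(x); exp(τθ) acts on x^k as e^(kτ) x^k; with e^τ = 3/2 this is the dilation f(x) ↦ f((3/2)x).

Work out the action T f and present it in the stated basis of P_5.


g(x) = (81/32)x^5 - 4/3

exp(τθ) x^k = e^(kτ) x^k; with e^τ = 3/2 this sends x^k to (3/2)^k x^k
x^5 ↦ 243/32 x^5
applying this coordinatewise to f: exp(τθ) f = (81/32)x^5 - 4/3


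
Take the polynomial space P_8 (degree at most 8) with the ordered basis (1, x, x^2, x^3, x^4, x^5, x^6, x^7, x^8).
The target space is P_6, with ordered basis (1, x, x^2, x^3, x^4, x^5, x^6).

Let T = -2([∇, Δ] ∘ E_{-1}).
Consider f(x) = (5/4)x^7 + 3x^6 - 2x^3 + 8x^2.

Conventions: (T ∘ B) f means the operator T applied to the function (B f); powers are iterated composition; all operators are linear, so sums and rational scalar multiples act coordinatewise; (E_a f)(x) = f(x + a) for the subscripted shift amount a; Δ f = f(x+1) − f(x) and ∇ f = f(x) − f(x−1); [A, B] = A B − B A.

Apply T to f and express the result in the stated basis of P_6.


E_{-1} f = (5/4)x^7 - (23/4)x^6 + (33/4)x^5 + (5/4)x^4 - (73/4)x^3 + (131/4)x^2 - (125/4)x + 47/4
Δ E_{-1} f = (35/4)x^6 - (33/4)x^5 - (5/4)x^4 + (65/4)x^3 - (99/4)x^2 + (125/4)x - 47/4
∇ Δ E_{-1} f = (105/2)x^5 - (345/2)x^4 + (505/2)x^3 - (315/2)x^2 - (19/2)x + 113/2
∇ E_{-1} f = (35/4)x^6 - (243/4)x^5 + (685/4)x^4 - (945/4)x^3 + (531/4)x^2 + (163/4)x - 273/4
Δ ∇ E_{-1} f = (105/2)x^5 - (345/2)x^4 + (505/2)x^3 - (315/2)x^2 - (19/2)x + 113/2
[∇, Δ] E_{-1} f = 0
(-2([∇, Δ] ∘ E_{-1})) f = 0

g(x) = 0


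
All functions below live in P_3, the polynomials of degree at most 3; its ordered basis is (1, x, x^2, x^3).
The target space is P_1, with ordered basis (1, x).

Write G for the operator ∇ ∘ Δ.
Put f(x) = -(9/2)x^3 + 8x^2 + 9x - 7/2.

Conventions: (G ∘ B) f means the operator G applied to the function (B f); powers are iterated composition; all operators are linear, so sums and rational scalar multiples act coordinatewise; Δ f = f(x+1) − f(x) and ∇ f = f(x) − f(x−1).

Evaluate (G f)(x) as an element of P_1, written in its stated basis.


Δ f = -(27/2)x^2 + (5/2)x + 25/2
∇ Δ f = -27x + 16

the result is g(x) = -27x + 16


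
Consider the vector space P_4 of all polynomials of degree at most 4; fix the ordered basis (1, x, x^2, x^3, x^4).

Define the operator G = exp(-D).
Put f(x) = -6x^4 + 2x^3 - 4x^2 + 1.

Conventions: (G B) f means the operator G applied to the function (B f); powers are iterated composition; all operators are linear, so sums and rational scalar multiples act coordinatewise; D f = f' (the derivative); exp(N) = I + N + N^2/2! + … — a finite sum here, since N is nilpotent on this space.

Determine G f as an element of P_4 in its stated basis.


order-1 term: 24x^3 - 6x^2 + 8x
order-2 term: -36x^2 + 6x - 4
order-3 term: 24x - 2
order-4 term: -6
the series for exp(-D) f terminates at order 4
exp(-D) f = -6x^4 + 26x^3 - 46x^2 + 38x - 11

the result is g(x) = -6x^4 + 26x^3 - 46x^2 + 38x - 11


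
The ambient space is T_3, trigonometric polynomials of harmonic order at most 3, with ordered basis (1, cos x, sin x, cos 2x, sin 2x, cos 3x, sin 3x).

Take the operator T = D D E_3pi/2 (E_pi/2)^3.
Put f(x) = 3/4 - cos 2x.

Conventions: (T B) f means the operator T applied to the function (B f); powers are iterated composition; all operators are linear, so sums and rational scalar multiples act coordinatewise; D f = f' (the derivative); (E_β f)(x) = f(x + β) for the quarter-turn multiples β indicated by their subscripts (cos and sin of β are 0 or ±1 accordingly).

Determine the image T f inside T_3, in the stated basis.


E_pi/2 f = 3/4 + cos 2x
E_pi/2 E_pi/2 f = 3/4 - cos 2x
E_pi/2 E_pi/2 E_pi/2 f = 3/4 + cos 2x
E_3pi/2 (E_pi/2)^3 f = 3/4 - cos 2x
D E_3pi/2 (E_pi/2)^3 f = 2sin 2x
D D E_3pi/2 (E_pi/2)^3 f = 4cos 2x

the result is g(x) = 4cos 2x


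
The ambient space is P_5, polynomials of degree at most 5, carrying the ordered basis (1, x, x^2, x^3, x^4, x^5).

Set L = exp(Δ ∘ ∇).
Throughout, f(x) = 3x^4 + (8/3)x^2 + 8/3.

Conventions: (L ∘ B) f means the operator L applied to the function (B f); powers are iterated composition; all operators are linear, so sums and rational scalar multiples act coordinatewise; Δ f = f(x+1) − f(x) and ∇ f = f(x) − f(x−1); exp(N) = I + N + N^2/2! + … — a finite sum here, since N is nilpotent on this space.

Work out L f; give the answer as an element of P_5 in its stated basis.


order-1 term: 36x^2 + 34/3
order-2 term: 36
the series for exp(Δ ∘ ∇) f terminates at order 2
exp(Δ ∘ ∇) f = 3x^4 + (116/3)x^2 + 50

the result is g(x) = 3x^4 + (116/3)x^2 + 50


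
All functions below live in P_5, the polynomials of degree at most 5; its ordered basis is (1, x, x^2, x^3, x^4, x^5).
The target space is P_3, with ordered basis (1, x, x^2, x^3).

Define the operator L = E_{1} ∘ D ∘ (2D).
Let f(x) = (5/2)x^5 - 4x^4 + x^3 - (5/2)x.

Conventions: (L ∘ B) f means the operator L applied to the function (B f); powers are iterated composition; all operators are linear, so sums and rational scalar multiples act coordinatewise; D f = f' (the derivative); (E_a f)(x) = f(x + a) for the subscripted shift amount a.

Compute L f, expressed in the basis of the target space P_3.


the image equals g(x) = 100x^3 + 204x^2 + 120x + 16

D f = (25/2)x^4 - 16x^3 + 3x^2 - 5/2
(2D) f = 25x^4 - 32x^3 + 6x^2 - 5
D (2D) f = 100x^3 - 96x^2 + 12x
E_{1} D (2D) f = 100x^3 + 204x^2 + 120x + 16


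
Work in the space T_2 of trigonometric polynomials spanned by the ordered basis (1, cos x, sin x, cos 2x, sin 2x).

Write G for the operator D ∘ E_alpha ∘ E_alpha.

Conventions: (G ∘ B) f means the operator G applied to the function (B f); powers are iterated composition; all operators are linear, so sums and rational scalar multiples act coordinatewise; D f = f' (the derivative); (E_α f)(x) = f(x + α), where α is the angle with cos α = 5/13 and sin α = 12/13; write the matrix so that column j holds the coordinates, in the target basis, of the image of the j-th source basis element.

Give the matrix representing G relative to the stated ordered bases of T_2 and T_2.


image of 1: 0
image of cos x: -(120/169)cos x + (119/169)sin x
image of sin x: -(119/169)cos x - (120/169)sin x
image of cos 2x: (57120/28561)cos 2x + (478/28561)sin 2x
image of sin 2x: -(478/28561)cos 2x + (57120/28561)sin 2x
each image's coordinates form column j of the matrix

the matrix is [[0, 0, 0, 0, 0]; [0, -120/169, -119/169, 0, 0]; [0, 119/169, -120/169, 0, 0]; [0, 0, 0, 57120/28561, -478/28561]; [0, 0, 0, 478/28561, 57120/28561]] (rows listed top to bottom)


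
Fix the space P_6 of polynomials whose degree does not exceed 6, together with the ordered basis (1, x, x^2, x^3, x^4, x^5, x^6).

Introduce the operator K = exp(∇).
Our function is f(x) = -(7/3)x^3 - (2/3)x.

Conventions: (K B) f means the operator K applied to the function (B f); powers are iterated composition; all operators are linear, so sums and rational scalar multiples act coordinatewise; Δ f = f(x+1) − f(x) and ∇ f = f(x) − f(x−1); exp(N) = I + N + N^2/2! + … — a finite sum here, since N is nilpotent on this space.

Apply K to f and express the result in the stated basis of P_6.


g(x) = -(7/3)x^3 - 7x^2 - (2/3)x + 5/3

order-1 term: -7x^2 + 7x - 3
order-2 term: -7x + 7
order-3 term: -7/3
the series for exp(∇) f terminates at order 3
exp(∇) f = -(7/3)x^3 - 7x^2 - (2/3)x + 5/3


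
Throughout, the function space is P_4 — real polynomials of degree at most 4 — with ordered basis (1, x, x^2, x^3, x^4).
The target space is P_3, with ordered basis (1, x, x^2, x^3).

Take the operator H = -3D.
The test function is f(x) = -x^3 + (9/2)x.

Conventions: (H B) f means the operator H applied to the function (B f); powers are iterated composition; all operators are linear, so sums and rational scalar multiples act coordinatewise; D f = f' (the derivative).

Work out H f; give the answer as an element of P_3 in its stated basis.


D f = -3x^2 + 9/2
(-3D) f = 9x^2 - 27/2

the image equals g(x) = 9x^2 - 27/2


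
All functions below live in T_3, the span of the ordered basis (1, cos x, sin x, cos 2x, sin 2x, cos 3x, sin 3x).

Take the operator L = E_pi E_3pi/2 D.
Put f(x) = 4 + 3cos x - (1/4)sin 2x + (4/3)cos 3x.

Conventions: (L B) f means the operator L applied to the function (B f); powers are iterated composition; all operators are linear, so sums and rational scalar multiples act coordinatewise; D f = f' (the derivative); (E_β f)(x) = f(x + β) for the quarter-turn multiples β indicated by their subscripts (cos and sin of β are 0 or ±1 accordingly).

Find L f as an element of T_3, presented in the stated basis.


D f = -3sin x - (1/2)cos 2x - 4sin 3x
E_3pi/2 D f = 3cos x + (1/2)cos 2x - 4cos 3x
E_pi E_3pi/2 D f = -3cos x + (1/2)cos 2x + 4cos 3x

the result is g(x) = -3cos x + (1/2)cos 2x + 4cos 3x


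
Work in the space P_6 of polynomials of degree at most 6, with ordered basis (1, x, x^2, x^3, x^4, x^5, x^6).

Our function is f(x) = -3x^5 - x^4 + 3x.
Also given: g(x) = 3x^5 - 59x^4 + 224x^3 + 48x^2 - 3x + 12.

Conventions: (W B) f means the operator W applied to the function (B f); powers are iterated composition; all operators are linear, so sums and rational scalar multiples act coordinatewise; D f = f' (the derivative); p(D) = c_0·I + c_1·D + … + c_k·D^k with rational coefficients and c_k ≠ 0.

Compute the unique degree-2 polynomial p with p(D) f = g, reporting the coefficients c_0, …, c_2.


c_0 = -1, c_1 = 4, c_2 = -4

D^0 f = -3x^5 - x^4 + 3x
D^1 f = -15x^4 - 4x^3 + 3
D^2 f = -60x^3 - 12x^2
matching coefficients of g against c_0 f + c_1 Df + … from the top degree down determines the c_i
solution: c_0 = -1, c_1 = 4, c_2 = -4


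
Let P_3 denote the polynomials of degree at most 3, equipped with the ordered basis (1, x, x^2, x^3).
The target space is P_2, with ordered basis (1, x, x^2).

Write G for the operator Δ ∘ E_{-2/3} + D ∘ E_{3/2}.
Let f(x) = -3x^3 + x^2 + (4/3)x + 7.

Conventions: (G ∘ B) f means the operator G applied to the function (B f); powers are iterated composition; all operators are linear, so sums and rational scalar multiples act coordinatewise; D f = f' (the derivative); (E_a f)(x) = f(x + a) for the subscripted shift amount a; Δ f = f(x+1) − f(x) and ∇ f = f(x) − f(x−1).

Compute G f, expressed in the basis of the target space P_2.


the image equals g(x) = -18x^2 - 20x - 191/12

E_{-2/3} f = -3x^3 + 7x^2 - 4x + 67/9
Δ E_{-2/3} f = -9x^2 + 5x
E_{3/2} f = -3x^3 - (25/2)x^2 - (191/12)x + 9/8
D E_{3/2} f = -9x^2 - 25x - 191/12
(Δ ∘ E_{-2/3} + D ∘ E_{3/2}) f = -18x^2 - 20x - 191/12


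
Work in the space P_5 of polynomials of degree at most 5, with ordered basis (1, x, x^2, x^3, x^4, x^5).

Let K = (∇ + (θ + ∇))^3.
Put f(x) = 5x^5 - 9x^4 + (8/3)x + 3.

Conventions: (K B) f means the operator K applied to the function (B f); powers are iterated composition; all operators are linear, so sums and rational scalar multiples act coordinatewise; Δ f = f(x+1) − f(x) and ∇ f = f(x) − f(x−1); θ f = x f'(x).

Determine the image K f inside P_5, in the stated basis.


∇ f = 25x^4 - 86x^3 + 104x^2 - 61x + 50/3
θ f = 25x^5 - 36x^4 + (8/3)x
∇ f = 25x^4 - 86x^3 + 104x^2 - 61x + 50/3
(θ + ∇) f = 25x^5 - 11x^4 - 86x^3 + 104x^2 - (175/3)x + 50/3
(∇ + (θ + ∇)) f = 25x^5 + 14x^4 - 172x^3 + 208x^2 - (358/3)x + 100/3
∇ (∇ + (θ + ∇)) f = 125x^4 - 194x^3 - 350x^2 + 863x - 1465/3
θ (∇ + (θ + ∇)) f = 125x^5 + 56x^4 - 516x^3 + 416x^2 - (358/3)x
∇ (∇ + (θ + ∇)) f = 125x^4 - 194x^3 - 350x^2 + 863x - 1465/3
(θ + ∇) (∇ + (θ + ∇)) f = 125x^5 + 181x^4 - 710x^3 + 66x^2 + (2231/3)x - 1465/3
(∇ + (θ + ∇)) (∇ + (θ + ∇)) f = 125x^5 + 306x^4 - 904x^3 - 284x^2 + (4820/3)x - 2930/3
∇ (∇ + (θ + ∇)) (∇ + (θ + ∇)) f = 625x^4 - 26x^3 - 3298x^2 + 2743x + 2417/3
θ (∇ + (θ + ∇)) (∇ + (θ + ∇)) f = 625x^5 + 1224x^4 - 2712x^3 - 568x^2 + (4820/3)x
∇ (∇ + (θ + ∇)) (∇ + (θ + ∇)) f = 625x^4 - 26x^3 - 3298x^2 + 2743x + 2417/3
(θ + ∇) (∇ + (θ + ∇)) (∇ + (θ + ∇)) f = 625x^5 + 1849x^4 - 2738x^3 - 3866x^2 + (13049/3)x + 2417/3
(∇ + (θ + ∇)) (∇ + (θ + ∇)) (∇ + (θ + ∇)) f = 625x^5 + 2474x^4 - 2764x^3 - 7164x^2 + (21278/3)x + 4834/3

the result is g(x) = 625x^5 + 2474x^4 - 2764x^3 - 7164x^2 + (21278/3)x + 4834/3


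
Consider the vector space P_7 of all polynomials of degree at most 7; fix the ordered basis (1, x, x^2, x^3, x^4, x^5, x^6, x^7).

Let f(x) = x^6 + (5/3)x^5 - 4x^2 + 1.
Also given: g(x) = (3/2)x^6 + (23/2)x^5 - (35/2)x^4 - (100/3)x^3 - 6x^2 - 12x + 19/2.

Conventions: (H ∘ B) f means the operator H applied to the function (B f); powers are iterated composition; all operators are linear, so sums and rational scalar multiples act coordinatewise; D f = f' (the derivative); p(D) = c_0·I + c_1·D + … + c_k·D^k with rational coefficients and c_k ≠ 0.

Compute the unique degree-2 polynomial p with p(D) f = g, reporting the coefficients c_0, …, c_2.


D^0 f = x^6 + (5/3)x^5 - 4x^2 + 1
D^1 f = 6x^5 + (25/3)x^4 - 8x
D^2 f = 30x^4 + (100/3)x^3 - 8
matching coefficients of g against c_0 f + c_1 Df + … from the top degree down determines the c_i
solution: c_0 = 3/2, c_1 = 3/2, c_2 = -1

p(D) = (3/2)·I + (3/2)·D − D^2, i.e. c_0 = 3/2, c_1 = 3/2, c_2 = -1


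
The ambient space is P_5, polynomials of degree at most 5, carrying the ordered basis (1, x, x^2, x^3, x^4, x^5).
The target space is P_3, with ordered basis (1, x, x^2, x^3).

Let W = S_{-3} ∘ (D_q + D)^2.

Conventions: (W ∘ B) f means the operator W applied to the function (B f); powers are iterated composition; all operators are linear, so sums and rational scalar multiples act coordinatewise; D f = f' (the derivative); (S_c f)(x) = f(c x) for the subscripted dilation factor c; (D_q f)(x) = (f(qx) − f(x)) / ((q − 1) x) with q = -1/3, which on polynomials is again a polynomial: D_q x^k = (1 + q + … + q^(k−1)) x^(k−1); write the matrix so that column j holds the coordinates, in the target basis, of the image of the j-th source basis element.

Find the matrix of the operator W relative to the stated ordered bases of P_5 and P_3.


the matrix is [[0, 0, 16/3, 0, 0, 0]; [0, 0, 0, -272/9, 0, 0]; [0, 0, 0, 0, 4352/27, 0]; [0, 0, 0, 0, 0, -59648/81]] (rows listed top to bottom)

image of 1: 0
image of x: 0
image of x^2: 16/3
image of x^3: -(272/9)x
image of x^4: (4352/27)x^2
image of x^5: -(59648/81)x^3
each image's coordinates form column j of the matrix


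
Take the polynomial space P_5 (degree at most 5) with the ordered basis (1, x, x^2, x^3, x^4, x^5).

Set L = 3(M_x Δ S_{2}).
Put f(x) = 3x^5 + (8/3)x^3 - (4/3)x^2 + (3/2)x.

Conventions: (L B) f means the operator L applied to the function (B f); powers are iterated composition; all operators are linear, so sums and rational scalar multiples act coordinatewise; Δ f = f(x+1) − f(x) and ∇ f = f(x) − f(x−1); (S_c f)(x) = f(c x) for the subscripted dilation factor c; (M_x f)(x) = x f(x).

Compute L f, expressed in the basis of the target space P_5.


S_{2} f = 96x^5 + (64/3)x^3 - (16/3)x^2 + 3x
Δ S_{2} f = 480x^4 + 960x^3 + 1024x^2 + (1600/3)x + 115
M_x Δ S_{2} f = 480x^5 + 960x^4 + 1024x^3 + (1600/3)x^2 + 115x
(3(M_x Δ S_{2})) f = 1440x^5 + 2880x^4 + 3072x^3 + 1600x^2 + 345x

g(x) = 1440x^5 + 2880x^4 + 3072x^3 + 1600x^2 + 345x


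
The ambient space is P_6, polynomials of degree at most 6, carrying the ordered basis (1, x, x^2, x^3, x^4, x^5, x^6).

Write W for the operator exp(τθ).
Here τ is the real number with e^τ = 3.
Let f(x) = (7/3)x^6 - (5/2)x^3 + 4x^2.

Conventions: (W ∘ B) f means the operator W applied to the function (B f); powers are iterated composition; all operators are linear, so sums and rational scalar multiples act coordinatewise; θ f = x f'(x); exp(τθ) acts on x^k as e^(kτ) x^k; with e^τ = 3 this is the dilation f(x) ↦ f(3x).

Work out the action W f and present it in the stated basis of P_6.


exp(τθ) x^k = e^(kτ) x^k; with e^τ = 3 this sends x^k to 3^k x^k
x^2 ↦ 9 x^2
x^3 ↦ 27 x^3
x^6 ↦ 729 x^6
applying this coordinatewise to f: exp(τθ) f = 1701x^6 - (135/2)x^3 + 36x^2

g(x) = 1701x^6 - (135/2)x^3 + 36x^2


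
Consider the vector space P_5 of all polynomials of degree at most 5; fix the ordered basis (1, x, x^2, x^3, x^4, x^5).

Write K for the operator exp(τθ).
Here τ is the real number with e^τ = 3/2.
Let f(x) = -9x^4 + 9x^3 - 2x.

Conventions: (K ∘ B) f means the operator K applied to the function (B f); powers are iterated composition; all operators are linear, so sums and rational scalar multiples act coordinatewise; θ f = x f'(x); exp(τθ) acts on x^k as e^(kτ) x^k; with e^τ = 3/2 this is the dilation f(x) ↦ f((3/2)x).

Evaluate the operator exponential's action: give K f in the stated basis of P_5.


exp(τθ) x^k = e^(kτ) x^k; with e^τ = 3/2 this sends x^k to (3/2)^k x^k
x ↦ 3/2 x
x^3 ↦ 27/8 x^3
x^4 ↦ 81/16 x^4
applying this coordinatewise to f: exp(τθ) f = -(729/16)x^4 + (243/8)x^3 - 3x

g(x) = -(729/16)x^4 + (243/8)x^3 - 3x


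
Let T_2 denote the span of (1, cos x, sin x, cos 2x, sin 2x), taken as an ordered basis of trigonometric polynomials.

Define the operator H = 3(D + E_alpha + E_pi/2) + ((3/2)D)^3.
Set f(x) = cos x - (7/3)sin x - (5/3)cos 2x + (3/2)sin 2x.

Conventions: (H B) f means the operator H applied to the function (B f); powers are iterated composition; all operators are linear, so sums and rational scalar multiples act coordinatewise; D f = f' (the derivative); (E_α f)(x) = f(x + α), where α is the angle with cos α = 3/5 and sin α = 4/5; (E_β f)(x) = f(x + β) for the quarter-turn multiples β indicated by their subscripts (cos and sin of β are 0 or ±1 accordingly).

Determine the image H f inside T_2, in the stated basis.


the result is g(x) = -(397/40)cos x - (369/40)sin x - (1039/50)cos 2x - (899/25)sin 2x

D f = -(7/3)cos x - sin x + 3cos 2x + (10/3)sin 2x
E_alpha f = -(19/15)cos x - (11/5)sin x + (143/75)cos 2x + (59/50)sin 2x
E_pi/2 f = -(7/3)cos x - sin x + (5/3)cos 2x - (3/2)sin 2x
(D + E_alpha + E_pi/2) f = -(89/15)cos x - (21/5)sin x + (493/75)cos 2x + (226/75)sin 2x
(3(D + E_alpha + E_pi/2)) f = -(89/5)cos x - (63/5)sin x + (493/25)cos 2x + (226/25)sin 2x
D f = -(7/3)cos x - sin x + 3cos 2x + (10/3)sin 2x
((3/2)D) f = -(7/2)cos x - (3/2)sin x + (9/2)cos 2x + 5sin 2x
D ((3/2)D) f = -(3/2)cos x + (7/2)sin x + 10cos 2x - 9sin 2x
((3/2)D) ((3/2)D) f = -(9/4)cos x + (21/4)sin x + 15cos 2x - (27/2)sin 2x
D ((3/2)D) ((3/2)D) f = (21/4)cos x + (9/4)sin x - 27cos 2x - 30sin 2x
((3/2)D) ((3/2)D) ((3/2)D) f = (63/8)cos x + (27/8)sin x - (81/2)cos 2x - 45sin 2x
(3(D + E_alpha + E_pi/2) + ((3/2)D)^3) f = -(397/40)cos x - (369/40)sin x - (1039/50)cos 2x - (899/25)sin 2x
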